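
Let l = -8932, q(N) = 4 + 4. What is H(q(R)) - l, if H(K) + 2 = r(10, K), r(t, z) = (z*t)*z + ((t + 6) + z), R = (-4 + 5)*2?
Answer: 9594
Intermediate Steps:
R = 2 (R = 1*2 = 2)
r(t, z) = 6 + t + z + t*z² (r(t, z) = (t*z)*z + ((6 + t) + z) = t*z² + (6 + t + z) = 6 + t + z + t*z²)
q(N) = 8
H(K) = 14 + K + 10*K² (H(K) = -2 + (6 + 10 + K + 10*K²) = -2 + (16 + K + 10*K²) = 14 + K + 10*K²)
H(q(R)) - l = (14 + 8 + 10*8²) - 1*(-8932) = (14 + 8 + 10*64) + 8932 = (14 + 8 + 640) + 8932 = 662 + 8932 = 9594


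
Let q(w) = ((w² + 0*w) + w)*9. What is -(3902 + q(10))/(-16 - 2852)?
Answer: 1223/717 ≈ 1.7057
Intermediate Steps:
q(w) = 9*w + 9*w² (q(w) = ((w² + 0) + w)*9 = (w² + w)*9 = (w + w²)*9 = 9*w + 9*w²)
-(3902 + q(10))/(-16 - 2852) = -(3902 + 9*10*(1 + 10))/(-16 - 2852) = -(3902 + 9*10*11)/(-2868) = -(3902 + 990)*(-1)/2868 = -4892*(-1)/2868 = -1*(-1223/717) = 1223/717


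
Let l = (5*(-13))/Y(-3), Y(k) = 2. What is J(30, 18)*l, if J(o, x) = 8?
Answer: -260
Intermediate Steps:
l = -65/2 (l = (5*(-13))/2 = -65*1/2 = -65/2 ≈ -32.500)
J(30, 18)*l = 8*(-65/2) = -260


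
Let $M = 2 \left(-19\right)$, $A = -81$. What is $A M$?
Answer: $3078$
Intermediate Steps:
$M = -38$
$A M = \left(-81\right) \left(-38\right) = 3078$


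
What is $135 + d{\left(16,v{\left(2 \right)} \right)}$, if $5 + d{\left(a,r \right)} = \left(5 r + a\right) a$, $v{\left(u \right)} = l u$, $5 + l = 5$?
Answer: $386$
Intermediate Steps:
$l = 0$ ($l = -5 + 5 = 0$)
$v{\left(u \right)} = 0$ ($v{\left(u \right)} = 0 u = 0$)
$d{\left(a,r \right)} = -5 + a \left(a + 5 r\right)$ ($d{\left(a,r \right)} = -5 + \left(5 r + a\right) a = -5 + \left(a + 5 r\right) a = -5 + a \left(a + 5 r\right)$)
$135 + d{\left(16,v{\left(2 \right)} \right)} = 135 + \left(-5 + 16^{2} + 5 \cdot 16 \cdot 0\right) = 135 + \left(-5 + 256 + 0\right) = 135 + 251 = 386$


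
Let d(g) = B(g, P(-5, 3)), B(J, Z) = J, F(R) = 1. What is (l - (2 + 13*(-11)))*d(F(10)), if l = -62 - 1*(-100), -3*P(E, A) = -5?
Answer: 179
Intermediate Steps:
P(E, A) = 5/3 (P(E, A) = -⅓*(-5) = 5/3)
l = 38 (l = -62 + 100 = 38)
d(g) = g
(l - (2 + 13*(-11)))*d(F(10)) = (38 - (2 + 13*(-11)))*1 = (38 - (2 - 143))*1 = (38 - 1*(-141))*1 = (38 + 141)*1 = 179*1 = 179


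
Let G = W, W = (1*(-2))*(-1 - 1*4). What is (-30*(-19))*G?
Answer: 5700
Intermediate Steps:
W = 10 (W = -2*(-1 - 4) = -2*(-5) = 10)
G = 10
(-30*(-19))*G = -30*(-19)*10 = 570*10 = 5700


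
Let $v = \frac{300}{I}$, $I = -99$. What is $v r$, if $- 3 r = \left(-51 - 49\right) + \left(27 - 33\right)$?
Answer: $- \frac{10600}{99} \approx -107.07$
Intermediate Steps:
$v = - \frac{100}{33}$ ($v = \frac{300}{-99} = 300 \left(- \frac{1}{99}\right) = - \frac{100}{33} \approx -3.0303$)
$r = \frac{106}{3}$ ($r = - \frac{\left(-51 - 49\right) + \left(27 - 33\right)}{3} = - \frac{-100 - 6}{3} = \left(- \frac{1}{3}\right) \left(-106\right) = \frac{106}{3} \approx 35.333$)
$v r = \left(- \frac{100}{33}\right) \frac{106}{3} = - \frac{10600}{99}$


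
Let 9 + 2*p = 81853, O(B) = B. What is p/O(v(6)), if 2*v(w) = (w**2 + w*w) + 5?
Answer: 11692/11 ≈ 1062.9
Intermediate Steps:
v(w) = 5/2 + w**2 (v(w) = ((w**2 + w*w) + 5)/2 = ((w**2 + w**2) + 5)/2 = (2*w**2 + 5)/2 = (5 + 2*w**2)/2 = 5/2 + w**2)
p = 40922 (p = -9/2 + (1/2)*81853 = -9/2 + 81853/2 = 40922)
p/O(v(6)) = 40922/(5/2 + 6**2) = 40922/(5/2 + 36) = 40922/(77/2) = 40922*(2/77) = 11692/11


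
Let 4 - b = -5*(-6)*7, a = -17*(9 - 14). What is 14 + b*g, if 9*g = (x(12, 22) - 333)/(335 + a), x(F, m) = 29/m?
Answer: 1333711/41580 ≈ 32.076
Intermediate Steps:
a = 85 (a = -17*(-5) = 85)
g = -7297/83160 (g = ((29/22 - 333)/(335 + 85))/9 = ((29*(1/22) - 333)/420)/9 = ((29/22 - 333)*(1/420))/9 = (-7297/22*1/420)/9 = (⅑)*(-7297/9240) = -7297/83160 ≈ -0.087747)
b = -206 (b = 4 - (-5*(-6))*7 = 4 - 30*7 = 4 - 1*210 = 4 - 210 = -206)
14 + b*g = 14 - 206*(-7297/83160) = 14 + 751591/41580 = 1333711/41580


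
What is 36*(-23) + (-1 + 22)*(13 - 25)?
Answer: -1080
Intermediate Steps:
36*(-23) + (-1 + 22)*(13 - 25) = -828 + 21*(-12) = -828 - 252 = -1080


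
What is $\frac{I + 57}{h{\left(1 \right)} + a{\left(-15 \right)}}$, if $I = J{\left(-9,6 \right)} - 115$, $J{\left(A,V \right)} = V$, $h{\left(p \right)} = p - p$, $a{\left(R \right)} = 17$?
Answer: $- \frac{52}{17} \approx -3.0588$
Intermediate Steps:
$h{\left(p \right)} = 0$
$I = -109$ ($I = 6 - 115 = -109$)
$\frac{I + 57}{h{\left(1 \right)} + a{\left(-15 \right)}} = \frac{-109 + 57}{0 + 17} = - \frac{52}{17}$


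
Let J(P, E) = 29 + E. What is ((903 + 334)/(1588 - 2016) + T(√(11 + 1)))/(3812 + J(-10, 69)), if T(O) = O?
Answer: -1237/1673480 + √3/1955 ≈ 0.00014678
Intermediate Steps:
((903 + 334)/(1588 - 2016) + T(√(11 + 1)))/(3812 + J(-10, 69)) = ((903 + 334)/(1588 - 2016) + √(11 + 1))/(3812 + (29 + 69)) = (1237/(-428) + √12)/(3812 + 98) = (1237*(-1/428) + 2*√3)/3910 = (-1237/428 + 2*√3)*(1/3910) = -1237/1673480 + √3/1955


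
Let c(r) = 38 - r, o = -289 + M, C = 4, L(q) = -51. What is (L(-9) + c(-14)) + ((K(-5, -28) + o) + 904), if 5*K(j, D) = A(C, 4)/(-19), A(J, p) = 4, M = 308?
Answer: 87776/95 ≈ 923.96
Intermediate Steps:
o = 19 (o = -289 + 308 = 19)
K(j, D) = -4/95 (K(j, D) = (4/(-19))/5 = (4*(-1/19))/5 = (⅕)*(-4/19) = -4/95)
(L(-9) + c(-14)) + ((K(-5, -28) + o) + 904) = (-51 + (38 - 1*(-14))) + ((-4/95 + 19) + 904) = (-51 + (38 + 14)) + (1801/95 + 904) = (-51 + 52) + 87681/95 = 1 + 87681/95 = 87776/95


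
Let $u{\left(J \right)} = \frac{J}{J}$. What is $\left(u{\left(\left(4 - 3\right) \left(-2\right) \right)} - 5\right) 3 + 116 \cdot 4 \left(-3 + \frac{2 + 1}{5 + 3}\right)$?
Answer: $-1230$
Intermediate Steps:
$u{\left(J \right)} = 1$
$\left(u{\left(\left(4 - 3\right) \left(-2\right) \right)} - 5\right) 3 + 116 \cdot 4 \left(-3 + \frac{2 + 1}{5 + 3}\right) = \left(1 - 5\right) 3 + 116 \cdot 4 \left(-3 + \frac{2 + 1}{5 + 3}\right) = \left(-4\right) 3 + 116 \cdot 4 \left(-3 + \frac{3}{8}\right) = -12 + 116 \cdot 4 \left(-3 + 3 \cdot \frac{1}{8}\right) = -12 + 116 \cdot 4 \left(-3 + \frac{3}{8}\right) = -12 + 116 \cdot 4 \left(- \frac{21}{8}\right) = -12 + 116 \left(- \frac{21}{2}\right) = -12 - 1218 = -1230$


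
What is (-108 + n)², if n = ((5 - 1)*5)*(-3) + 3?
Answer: 27225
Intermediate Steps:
n = -57 (n = (4*5)*(-3) + 3 = 20*(-3) + 3 = -60 + 3 = -57)
(-108 + n)² = (-108 - 57)² = (-165)² = 27225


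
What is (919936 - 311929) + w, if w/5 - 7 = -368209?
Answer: -1233003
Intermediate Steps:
w = -1841010 (w = 35 + 5*(-368209) = 35 - 1841045 = -1841010)
(919936 - 311929) + w = (919936 - 311929) - 1841010 = 608007 - 1841010 = -1233003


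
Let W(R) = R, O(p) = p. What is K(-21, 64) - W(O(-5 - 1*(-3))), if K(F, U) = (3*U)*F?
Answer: -4030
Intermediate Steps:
K(F, U) = 3*F*U
K(-21, 64) - W(O(-5 - 1*(-3))) = 3*(-21)*64 - (-5 - 1*(-3)) = -4032 - (-5 + 3) = -4032 - 1*(-2) = -4032 + 2 = -4030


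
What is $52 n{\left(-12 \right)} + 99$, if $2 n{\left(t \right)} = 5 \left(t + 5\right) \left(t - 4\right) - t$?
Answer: $14971$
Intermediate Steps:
$n{\left(t \right)} = - \frac{t}{2} + \frac{5 \left(-4 + t\right) \left(5 + t\right)}{2}$ ($n{\left(t \right)} = \frac{5 \left(t + 5\right) \left(t - 4\right) - t}{2} = \frac{5 \left(5 + t\right) \left(-4 + t\right) - t}{2} = \frac{5 \left(-4 + t\right) \left(5 + t\right) - t}{2} = \frac{- t + 5 \left(-4 + t\right) \left(5 + t\right)}{2} = - \frac{t}{2} + \frac{5 \left(-4 + t\right) \left(5 + t\right)}{2}$)
$52 n{\left(-12 \right)} + 99 = 52 \left(-50 + 2 \left(-12\right) + \frac{5 \left(-12\right)^{2}}{2}\right) + 99 = 52 \left(-50 - 24 + \frac{5}{2} \cdot 144\right) + 99 = 52 \left(-50 - 24 + 360\right) + 99 = 52 \cdot 286 + 99 = 14872 + 99 = 14971$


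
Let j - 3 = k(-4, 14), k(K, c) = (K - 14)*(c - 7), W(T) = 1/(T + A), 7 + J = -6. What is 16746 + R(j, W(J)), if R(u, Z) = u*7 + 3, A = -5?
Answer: 15888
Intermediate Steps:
J = -13 (J = -7 - 6 = -13)
W(T) = 1/(-5 + T) (W(T) = 1/(T - 5) = 1/(-5 + T))
k(K, c) = (-14 + K)*(-7 + c)
j = -123 (j = 3 + (98 - 14*14 - 7*(-4) - 4*14) = 3 + (98 - 196 + 28 - 56) = 3 - 126 = -123)
R(u, Z) = 3 + 7*u (R(u, Z) = 7*u + 3 = 3 + 7*u)
16746 + R(j, W(J)) = 16746 + (3 + 7*(-123)) = 16746 + (3 - 861) = 16746 - 858 = 15888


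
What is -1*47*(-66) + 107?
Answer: 3209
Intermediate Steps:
-1*47*(-66) + 107 = -47*(-66) + 107 = 3102 + 107 = 3209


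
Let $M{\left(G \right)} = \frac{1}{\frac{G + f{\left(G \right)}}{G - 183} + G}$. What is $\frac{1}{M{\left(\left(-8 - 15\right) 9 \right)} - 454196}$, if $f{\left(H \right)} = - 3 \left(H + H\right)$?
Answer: $- \frac{5451}{2475822422} \approx -2.2017 \cdot 10^{-6}$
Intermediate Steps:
$f{\left(H \right)} = - 6 H$ ($f{\left(H \right)} = - 3 \cdot 2 H = - 6 H$)
$M{\left(G \right)} = \frac{1}{G - \frac{5 G}{-183 + G}}$ ($M{\left(G \right)} = \frac{1}{\frac{G - 6 G}{G - 183} + G} = \frac{1}{\frac{\left(-5\right) G}{-183 + G} + G} = \frac{1}{- \frac{5 G}{-183 + G} + G} = \frac{1}{G - \frac{5 G}{-183 + G}}$)
$\frac{1}{M{\left(\left(-8 - 15\right) 9 \right)} - 454196} = \frac{1}{\frac{-183 + \left(-8 - 15\right) 9}{\left(-8 - 15\right) 9 \left(-188 + \left(-8 - 15\right) 9\right)} - 454196} = \frac{1}{\frac{-183 - 207}{\left(-23\right) 9 \left(-188 - 207\right)} - 454196} = \frac{1}{\frac{-183 - 207}{\left(-207\right) \left(-188 - 207\right)} - 454196} = \frac{1}{\left(- \frac{1}{207}\right) \frac{1}{-395} \left(-390\right) - 454196} = \frac{1}{\left(- \frac{1}{207}\right) \left(- \frac{1}{395}\right) \left(-390\right) - 454196} = \frac{1}{- \frac{26}{5451} - 454196} = \frac{1}{- \frac{2475822422}{5451}} = - \frac{5451}{2475822422}$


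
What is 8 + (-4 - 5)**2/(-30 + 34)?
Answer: 113/4 ≈ 28.250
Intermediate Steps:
8 + (-4 - 5)**2/(-30 + 34) = 8 + (-9)**2/4 = 8 + 81*(1/4) = 8 + 81/4 = 113/4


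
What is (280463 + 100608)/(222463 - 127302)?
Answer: 381071/95161 ≈ 4.0045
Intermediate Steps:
(280463 + 100608)/(222463 - 127302) = 381071/95161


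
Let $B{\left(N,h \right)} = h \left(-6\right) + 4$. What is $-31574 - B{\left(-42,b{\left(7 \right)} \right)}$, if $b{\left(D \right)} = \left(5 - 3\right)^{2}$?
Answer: $-31554$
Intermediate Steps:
$b{\left(D \right)} = 4$ ($b{\left(D \right)} = 2^{2} = 4$)
$B{\left(N,h \right)} = 4 - 6 h$ ($B{\left(N,h \right)} = - 6 h + 4 = 4 - 6 h$)
$-31574 - B{\left(-42,b{\left(7 \right)} \right)} = -31574 - \left(4 - 24\right) = -31574 - -20 = -31574 + 20 = -31554$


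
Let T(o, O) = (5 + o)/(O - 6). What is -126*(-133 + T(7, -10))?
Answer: 33705/2 ≈ 16853.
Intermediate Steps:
T(o, O) = (5 + o)/(-6 + O)
-126*(-133 + T(7, -10)) = -126*(-133 + (5 + 7)/(-6 - 10)) = -126*(-133 + 12/(-16)) = -126*(-133 - 1/16*12) = -126*(-133 - ¾) = -126*(-535/4) = 33705/2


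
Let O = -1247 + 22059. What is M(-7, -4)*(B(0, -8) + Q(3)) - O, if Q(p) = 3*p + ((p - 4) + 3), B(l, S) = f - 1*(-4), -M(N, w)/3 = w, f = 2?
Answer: -20608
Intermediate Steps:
M(N, w) = -3*w
B(l, S) = 6 (B(l, S) = 2 - 1*(-4) = 2 + 4 = 6)
Q(p) = -1 + 4*p (Q(p) = 3*p + ((-4 + p) + 3) = 3*p + (-1 + p) = -1 + 4*p)
O = 20812
M(-7, -4)*(B(0, -8) + Q(3)) - O = (-3*(-4))*(6 + (-1 + 4*3)) - 1*20812 = 12*(6 + (-1 + 12)) - 20812 = 12*(6 + 11) - 20812 = 12*17 - 20812 = 204 - 20812 = -20608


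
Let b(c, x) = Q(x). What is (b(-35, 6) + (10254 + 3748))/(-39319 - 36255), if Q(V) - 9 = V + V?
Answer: -14023/75574 ≈ -0.18555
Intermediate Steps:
Q(V) = 9 + 2*V (Q(V) = 9 + (V + V) = 9 + 2*V)
b(c, x) = 9 + 2*x
(b(-35, 6) + (10254 + 3748))/(-39319 - 36255) = ((9 + 2*6) + (10254 + 3748))/(-39319 - 36255) = ((9 + 12) + 14002)/(-75574) = (21 + 14002)*(-1/75574) = 14023*(-1/75574) = -14023/75574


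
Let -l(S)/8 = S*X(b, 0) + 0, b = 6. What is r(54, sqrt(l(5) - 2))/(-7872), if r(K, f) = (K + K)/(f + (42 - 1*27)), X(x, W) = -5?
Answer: -5/656 + sqrt(22)/656 ≈ -0.00047193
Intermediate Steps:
l(S) = 40*S (l(S) = -8*(S*(-5) + 0) = -8*(-5*S + 0) = -(-40)*S = 40*S)
r(K, f) = 2*K/(15 + f) (r(K, f) = (2*K)/(f + (42 - 27)) = (2*K)/(f + 15) = (2*K)/(15 + f) = 2*K/(15 + f))
r(54, sqrt(l(5) - 2))/(-7872) = (2*54/(15 + sqrt(40*5 - 2)))/(-7872) = (2*54/(15 + sqrt(200 - 2)))*(-1/7872) = (2*54/(15 + sqrt(198)))*(-1/7872) = (2*54/(15 + 3*sqrt(22)))*(-1/7872) = (108/(15 + 3*sqrt(22)))*(-1/7872) = -9/(656*(15 + 3*sqrt(22)))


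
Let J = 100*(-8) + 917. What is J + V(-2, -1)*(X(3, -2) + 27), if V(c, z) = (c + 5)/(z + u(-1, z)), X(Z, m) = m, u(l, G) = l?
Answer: 159/2 ≈ 79.500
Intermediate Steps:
J = 117 (J = -800 + 917 = 117)
V(c, z) = (5 + c)/(-1 + z) (V(c, z) = (c + 5)/(z - 1) = (5 + c)/(-1 + z))
J + V(-2, -1)*(X(3, -2) + 27) = 117 + ((5 - 2)/(-1 - 1))*(-2 + 27) = 117 + (3/(-2))*25 = 117 - 1/2*3*25 = 117 - 3/2*25 = 117 - 75/2 = 159/2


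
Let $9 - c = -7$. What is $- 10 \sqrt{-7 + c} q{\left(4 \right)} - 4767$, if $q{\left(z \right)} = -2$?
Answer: $-4707$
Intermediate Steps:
$c = 16$ ($c = 9 - -7 = 9 + 7 = 16$)
$- 10 \sqrt{-7 + c} q{\left(4 \right)} - 4767 = - 10 \sqrt{-7 + 16} \left(-2\right) - 4767 = - 10 \sqrt{9} \left(-2\right) - 4767 = \left(-10\right) 3 \left(-2\right) - 4767 = \left(-30\right) \left(-2\right) - 4767 = 60 - 4767 = -4707$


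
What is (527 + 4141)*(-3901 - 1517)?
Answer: -25291224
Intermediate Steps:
(527 + 4141)*(-3901 - 1517) = 4668*(-5418) = -25291224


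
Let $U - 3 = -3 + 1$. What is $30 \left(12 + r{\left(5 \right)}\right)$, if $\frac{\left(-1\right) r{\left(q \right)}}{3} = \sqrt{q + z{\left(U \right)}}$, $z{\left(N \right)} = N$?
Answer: $360 - 90 \sqrt{6} \approx 139.55$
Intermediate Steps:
$U = 1$ ($U = 3 + \left(-3 + 1\right) = 3 - 2 = 1$)
$r{\left(q \right)} = - 3 \sqrt{1 + q}$ ($r{\left(q \right)} = - 3 \sqrt{q + 1} = - 3 \sqrt{1 + q}$)
$30 \left(12 + r{\left(5 \right)}\right) = 30 \left(12 - 3 \sqrt{1 + 5}\right) = 30 \left(12 - 3 \sqrt{6}\right) = 360 - 90 \sqrt{6}$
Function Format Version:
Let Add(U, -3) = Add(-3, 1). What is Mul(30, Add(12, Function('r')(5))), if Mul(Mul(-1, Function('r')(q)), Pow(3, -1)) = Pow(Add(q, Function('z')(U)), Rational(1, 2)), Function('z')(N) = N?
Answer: Add(360, Mul(-90, Pow(6, Rational(1, 2)))) ≈ 139.55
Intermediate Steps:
U = 1 (U = Add(3, Add(-3, 1)) = Add(3, -2) = 1)
Function('r')(q) = Mul(-3, Pow(Add(1, q), Rational(1, 2))) (Function('r')(q) = Mul(-3, Pow(Add(q, 1), Rational(1, 2))) = Mul(-3, Pow(Add(1, q), Rational(1, 2))))
Mul(30, Add(12, Function('r')(5))) = Mul(30, Add(12, Mul(-3, Pow(Add(1, 5), Rational(1, 2))))) = Mul(30, Add(12, Mul(-3, Pow(6, Rational(1, 2))))) = Add(360, Mul(-90, Pow(6, Rational(1, 2))))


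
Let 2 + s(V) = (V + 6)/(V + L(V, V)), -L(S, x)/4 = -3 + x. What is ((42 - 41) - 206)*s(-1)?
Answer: 1025/3 ≈ 341.67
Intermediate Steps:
L(S, x) = 12 - 4*x (L(S, x) = -4*(-3 + x) = 12 - 4*x)
s(V) = -2 + (6 + V)/(12 - 3*V) (s(V) = -2 + (V + 6)/(V + (12 - 4*V)) = -2 + (6 + V)/(12 - 3*V))
((42 - 41) - 206)*s(-1) = ((42 - 41) - 206)*((18 - 7*(-1))/(3*(-4 - 1))) = (1 - 206)*((⅓)*(18 + 7)/(-5)) = -205*(-1)*25/(3*5) = -205*(-5/3) = 1025/3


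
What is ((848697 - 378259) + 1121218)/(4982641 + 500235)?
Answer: 397914/1370719 ≈ 0.29030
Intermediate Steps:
((848697 - 378259) + 1121218)/(4982641 + 500235) = (470438 + 1121218)/5482876 = 1591656*(1/5482876) = 397914/1370719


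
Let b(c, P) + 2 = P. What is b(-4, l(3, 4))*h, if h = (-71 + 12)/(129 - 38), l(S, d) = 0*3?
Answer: 118/91 ≈ 1.2967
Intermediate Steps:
l(S, d) = 0
b(c, P) = -2 + P
h = -59/91 ≈ -0.64835
b(-4, l(3, 4))*h = (-2 + 0)*(-59/91) = -2*(-59/91) = 118/91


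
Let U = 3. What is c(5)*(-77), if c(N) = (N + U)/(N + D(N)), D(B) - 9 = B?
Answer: -616/19 ≈ -32.421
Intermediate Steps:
D(B) = 9 + B
c(N) = (3 + N)/(9 + 2*N) (c(N) = (N + 3)/(N + (9 + N)) = (3 + N)/(9 + 2*N))
c(5)*(-77) = ((3 + 5)/(9 + 2*5))*(-77) = (8/(9 + 10))*(-77) = (8/19)*(-77) = -616/19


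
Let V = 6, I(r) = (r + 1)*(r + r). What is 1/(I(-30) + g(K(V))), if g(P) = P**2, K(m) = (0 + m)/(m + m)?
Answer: 4/6961 ≈ 0.00057463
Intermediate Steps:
I(r) = 2*r*(1 + r) (I(r) = (1 + r)*(2*r) = 2*r*(1 + r))
K(m) = 1/2 (K(m) = m/((2*m)) = m*(1/(2*m)) = 1/2)
1/(I(-30) + g(K(V))) = 1/(2*(-30)*(1 - 30) + (1/2)**2) = 1/(2*(-30)*(-29) + 1/4) = 1/(1740 + 1/4) = 1/(6961/4) = 4/6961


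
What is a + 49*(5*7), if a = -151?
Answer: 1564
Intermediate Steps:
a + 49*(5*7) = -151 + 49*(5*7) = -151 + 49*35 = -151 + 1715 = 1564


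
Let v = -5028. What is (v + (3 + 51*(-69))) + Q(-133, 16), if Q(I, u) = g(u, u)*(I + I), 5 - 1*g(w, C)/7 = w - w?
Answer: -17854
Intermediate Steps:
g(w, C) = 35 (g(w, C) = 35 - 7*(w - w) = 35 - 7*0 = 35 + 0 = 35)
Q(I, u) = 70*I (Q(I, u) = 35*(I + I) = 35*(2*I) = 70*I)
(v + (3 + 51*(-69))) + Q(-133, 16) = (-5028 + (3 + 51*(-69))) + 70*(-133) = (-5028 + (3 - 3519)) - 9310 = (-5028 - 3516) - 9310 = -8544 - 9310 = -17854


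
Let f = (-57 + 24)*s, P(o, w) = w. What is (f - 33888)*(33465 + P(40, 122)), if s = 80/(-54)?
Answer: -10228988024/9 ≈ -1.1366e+9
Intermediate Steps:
s = -40/27 (s = 80*(-1/54) = -40/27 ≈ -1.4815)
f = 440/9 (f = (-57 + 24)*(-40/27) = -33*(-40/27) = 440/9 ≈ 48.889)
(f - 33888)*(33465 + P(40, 122)) = (440/9 - 33888)*(33465 + 122) = -304552/9*33587 = -10228988024/9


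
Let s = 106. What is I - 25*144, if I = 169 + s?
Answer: -3325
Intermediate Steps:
I = 275 (I = 169 + 106 = 275)
I - 25*144 = 275 - 25*144 = 275 - 3600 = -3325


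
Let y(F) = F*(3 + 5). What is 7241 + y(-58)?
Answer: 6777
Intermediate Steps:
y(F) = 8*F (y(F) = F*8 = 8*F)
7241 + y(-58) = 7241 + 8*(-58) = 7241 - 464 = 6777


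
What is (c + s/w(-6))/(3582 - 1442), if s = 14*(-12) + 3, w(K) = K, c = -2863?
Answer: -53/40 ≈ -1.3250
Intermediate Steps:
s = -165 (s = -168 + 3 = -165)
(c + s/w(-6))/(3582 - 1442) = (-2863 - 165/(-6))/(3582 - 1442) = (-2863 - 165*(-⅙))/2140 = (-2863 + 55/2)*(1/2140) = -5671/2*1/2140 = -53/40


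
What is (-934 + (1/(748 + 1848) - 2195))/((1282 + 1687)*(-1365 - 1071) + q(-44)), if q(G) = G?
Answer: 8122883/18775642688 ≈ 0.00043263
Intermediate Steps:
(-934 + (1/(748 + 1848) - 2195))/((1282 + 1687)*(-1365 - 1071) + q(-44)) = (-934 + (1/(748 + 1848) - 2195))/((1282 + 1687)*(-1365 - 1071) - 44) = (-934 + (1/2596 - 2195))/(2969*(-2436) - 44) = (-934 + (1/2596 - 2195))/(-7232484 - 44) = (-934 - 5698219/2596)/(-7232528) = -8122883/2596*(-1/7232528) = 8122883/18775642688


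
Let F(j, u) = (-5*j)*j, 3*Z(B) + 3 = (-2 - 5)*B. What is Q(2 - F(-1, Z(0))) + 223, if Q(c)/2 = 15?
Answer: 253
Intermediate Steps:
Z(B) = -1 - 7*B/3 (Z(B) = -1 + ((-2 - 5)*B)/3 = -1 + (-7*B)/3 = -1 - 7*B/3)
F(j, u) = -5*j²
Q(c) = 30 (Q(c) = 2*15 = 30)
Q(2 - F(-1, Z(0))) + 223 = 30 + 223 = 253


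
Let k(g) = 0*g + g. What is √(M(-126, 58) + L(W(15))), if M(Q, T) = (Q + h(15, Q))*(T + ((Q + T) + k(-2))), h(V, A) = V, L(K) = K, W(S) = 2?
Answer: √1334 ≈ 36.524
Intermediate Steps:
k(g) = g (k(g) = 0 + g = g)
M(Q, T) = (15 + Q)*(-2 + Q + 2*T) (M(Q, T) = (Q + 15)*(T + ((Q + T) - 2)) = (15 + Q)*(T + (-2 + Q + T)) = (15 + Q)*(-2 + Q + 2*T))
√(M(-126, 58) + L(W(15))) = √((-30 + (-126)² + 13*(-126) + 30*58 + 2*(-126)*58) + 2) = √((-30 + 15876 - 1638 + 1740 - 14616) + 2) = √(1332 + 2) = √1334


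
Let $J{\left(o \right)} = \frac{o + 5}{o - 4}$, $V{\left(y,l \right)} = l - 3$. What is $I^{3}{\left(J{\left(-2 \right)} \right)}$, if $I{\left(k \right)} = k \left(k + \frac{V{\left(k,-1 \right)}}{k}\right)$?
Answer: $- \frac{3375}{64} \approx -52.734$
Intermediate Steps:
$V{\left(y,l \right)} = -3 + l$
$J{\left(o \right)} = \frac{5 + o}{-4 + o}$
$I{\left(k \right)} = k \left(k - \frac{4}{k}\right)$ ($I{\left(k \right)} = k \left(k + \frac{-3 - 1}{k}\right) = k \left(k - \frac{4}{k}\right)$)
$I^{3}{\left(J{\left(-2 \right)} \right)} = \left(-4 + \left(\frac{5 - 2}{-4 - 2}\right)^{2}\right)^{3} = \left(-4 + \left(\frac{1}{-6} \cdot 3\right)^{2}\right)^{3} = \left(-4 + \left(\left(- \frac{1}{6}\right) 3\right)^{2}\right)^{3} = \left(-4 + \left(- \frac{1}{2}\right)^{2}\right)^{3} = \left(-4 + \frac{1}{4}\right)^{3} = \left(- \frac{15}{4}\right)^{3} = - \frac{3375}{64}$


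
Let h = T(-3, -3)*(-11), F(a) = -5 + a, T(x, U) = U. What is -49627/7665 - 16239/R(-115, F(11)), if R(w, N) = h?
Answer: -42036542/84315 ≈ -498.57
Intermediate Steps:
h = 33 (h = -3*(-11) = 33)
R(w, N) = 33
-49627/7665 - 16239/R(-115, F(11)) = -49627/7665 - 16239/33 = -49627*1/7665 - 16239*1/33 = -49627/7665 - 5413/11 = -42036542/84315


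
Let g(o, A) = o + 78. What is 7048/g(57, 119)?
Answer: 7048/135 ≈ 52.207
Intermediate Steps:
g(o, A) = 78 + o
7048/g(57, 119) = 7048/(78 + 57) = 7048/135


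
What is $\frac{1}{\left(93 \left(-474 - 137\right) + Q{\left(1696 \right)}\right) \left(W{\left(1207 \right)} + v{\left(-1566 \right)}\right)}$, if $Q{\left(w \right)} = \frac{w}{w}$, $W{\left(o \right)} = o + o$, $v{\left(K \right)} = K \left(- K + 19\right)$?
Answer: $\frac{1}{140901286112} \approx 7.0972 \cdot 10^{-12}$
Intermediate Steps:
$v{\left(K \right)} = K \left(19 - K\right)$
$W{\left(o \right)} = 2 o$
$Q{\left(w \right)} = 1$
$\frac{1}{\left(93 \left(-474 - 137\right) + Q{\left(1696 \right)}\right) \left(W{\left(1207 \right)} + v{\left(-1566 \right)}\right)} = \frac{1}{\left(93 \left(-474 - 137\right) + 1\right) \left(2 \cdot 1207 - 1566 \left(19 - -1566\right)\right)} = \frac{1}{\left(93 \left(-611\right) + 1\right) \left(2414 - 1566 \left(19 + 1566\right)\right)} = \frac{1}{\left(-56823 + 1\right) \left(2414 - 2482110\right)} = \frac{1}{\left(-56822\right) \left(2414 - 2482110\right)} = \frac{1}{\left(-56822\right) \left(-2479696\right)} = \frac{1}{140901286112}$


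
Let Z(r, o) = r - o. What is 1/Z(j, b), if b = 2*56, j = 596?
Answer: 1/484 ≈ 0.0020661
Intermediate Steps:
b = 112
1/Z(j, b) = 1/(596 - 1*112) = 1/(596 - 112) = 1/484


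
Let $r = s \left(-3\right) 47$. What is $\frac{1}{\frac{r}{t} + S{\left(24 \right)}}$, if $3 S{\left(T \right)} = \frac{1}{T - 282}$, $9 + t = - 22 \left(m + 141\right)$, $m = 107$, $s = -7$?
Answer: $- \frac{4229910}{769403} \approx -5.4977$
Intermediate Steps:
$t = -5465$ ($t = -9 - 22 \left(107 + 141\right) = -9 - 5456 = -5465$)
$S{\left(T \right)} = \frac{1}{3 \left(-282 + T\right)}$ ($S{\left(T \right)} = \frac{1}{3 \left(T - 282\right)} = \frac{1}{3 \left(-282 + T\right)}$)
$r = 987$ ($r = \left(-7\right) \left(-3\right) 47 = 21 \cdot 47 = 987$)
$\frac{1}{\frac{r}{t} + S{\left(24 \right)}} = \frac{1}{\frac{987}{-5465} + \frac{1}{3 \left(-282 + 24\right)}} = \frac{1}{987 \left(- \frac{1}{5465}\right) + \frac{1}{3 \left(-258\right)}} = \frac{1}{- \frac{987}{5465} + \frac{1}{3} \left(- \frac{1}{258}\right)} = \frac{1}{- \frac{987}{5465} - \frac{1}{774}} = \frac{1}{- \frac{769403}{4229910}} = - \frac{4229910}{769403}$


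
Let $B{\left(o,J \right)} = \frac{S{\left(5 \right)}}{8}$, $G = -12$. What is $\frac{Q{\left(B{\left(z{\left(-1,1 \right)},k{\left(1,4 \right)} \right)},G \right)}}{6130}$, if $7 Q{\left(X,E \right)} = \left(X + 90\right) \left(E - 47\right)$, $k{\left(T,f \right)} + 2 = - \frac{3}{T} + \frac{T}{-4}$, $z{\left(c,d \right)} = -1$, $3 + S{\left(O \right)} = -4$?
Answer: $- \frac{42067}{343280} \approx -0.12254$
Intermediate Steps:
$S{\left(O \right)} = -7$ ($S{\left(O \right)} = -3 - 4 = -7$)
$k{\left(T,f \right)} = -2 - \frac{3}{T} - \frac{T}{4}$ ($k{\left(T,f \right)} = -2 + \left(- \frac{3}{T} + \frac{T}{-4}\right) = -2 + \left(- \frac{3}{T} + T \left(- \frac{1}{4}\right)\right) = -2 - \left(\frac{3}{T} + \frac{T}{4}\right) = -2 - \frac{3}{T} - \frac{T}{4}$)
$B{\left(o,J \right)} = - \frac{7}{8}$
$Q{\left(X,E \right)} = \frac{\left(-47 + E\right) \left(90 + X\right)}{7}$ ($Q{\left(X,E \right)} = \frac{\left(X + 90\right) \left(E - 47\right)}{7} = \frac{\left(90 + X\right) \left(-47 + E\right)}{7} = \frac{\left(-47 + E\right) \left(90 + X\right)}{7}$)
$\frac{Q{\left(B{\left(z{\left(-1,1 \right)},k{\left(1,4 \right)} \right)},G \right)}}{6130} = \frac{- \frac{4230}{7} - - \frac{47}{8} + \frac{90}{7} \left(-12\right) + \frac{1}{7} \left(-12\right) \left(- \frac{7}{8}\right)}{6130} = \left(- \frac{4230}{7} + \frac{47}{8} - \frac{1080}{7} + \frac{3}{2}\right) \frac{1}{6130} = \left(- \frac{42067}{56}\right) \frac{1}{6130} = - \frac{42067}{343280}$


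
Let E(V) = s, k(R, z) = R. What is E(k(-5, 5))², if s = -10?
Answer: 100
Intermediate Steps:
E(V) = -10
E(k(-5, 5))² = (-10)² = 100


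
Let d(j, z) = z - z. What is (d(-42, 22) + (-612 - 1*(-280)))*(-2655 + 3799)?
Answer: -379808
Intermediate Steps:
d(j, z) = 0
(d(-42, 22) + (-612 - 1*(-280)))*(-2655 + 3799) = (0 + (-612 - 1*(-280)))*(-2655 + 3799) = (0 + (-612 + 280))*1144 = (0 - 332)*1144 = -332*1144 = -379808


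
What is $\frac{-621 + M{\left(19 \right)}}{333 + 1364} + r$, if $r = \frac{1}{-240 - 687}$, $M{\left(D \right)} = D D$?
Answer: $- \frac{242717}{1573119} \approx -0.15429$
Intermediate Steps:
$M{\left(D \right)} = D^{2}$
$r = - \frac{1}{927}$ ($r = \frac{1}{-927} = - \frac{1}{927} \approx -0.0010787$)
$\frac{-621 + M{\left(19 \right)}}{333 + 1364} + r = \frac{-621 + 19^{2}}{333 + 1364} - \frac{1}{927} = \frac{-621 + 361}{1697} - \frac{1}{927} = \left(-260\right) \frac{1}{1697} - \frac{1}{927} = - \frac{260}{1697} - \frac{1}{927} = - \frac{242717}{1573119}$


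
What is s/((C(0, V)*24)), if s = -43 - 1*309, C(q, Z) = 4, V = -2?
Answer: -11/3 ≈ -3.6667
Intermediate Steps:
s = -352 (s = -43 - 309 = -352)
s/((C(0, V)*24)) = -352/(4*24) = -352/96 = -352*1/96 = -11/3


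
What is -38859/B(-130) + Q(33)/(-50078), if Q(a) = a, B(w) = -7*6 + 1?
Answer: 1945979649/2053198 ≈ 947.78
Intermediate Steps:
B(w) = -41 (B(w) = -42 + 1 = -41)
-38859/B(-130) + Q(33)/(-50078) = -38859/(-41) + 33/(-50078) = -38859*(-1/41) + 33*(-1/50078) = 38859/41 - 33/50078 = 1945979649/2053198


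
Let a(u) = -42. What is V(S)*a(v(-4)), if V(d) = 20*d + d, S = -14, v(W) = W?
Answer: 12348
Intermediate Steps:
V(d) = 21*d
V(S)*a(v(-4)) = (21*(-14))*(-42) = -294*(-42) = 12348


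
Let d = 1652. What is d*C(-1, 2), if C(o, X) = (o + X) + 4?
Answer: 8260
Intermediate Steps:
C(o, X) = 4 + X + o (C(o, X) = (X + o) + 4 = 4 + X + o)
d*C(-1, 2) = 1652*(4 + 2 - 1) = 1652*5 = 8260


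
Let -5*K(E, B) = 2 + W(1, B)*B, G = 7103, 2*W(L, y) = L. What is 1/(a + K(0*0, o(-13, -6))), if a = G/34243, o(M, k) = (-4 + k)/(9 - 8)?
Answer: 171215/138244 ≈ 1.2385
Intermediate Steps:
W(L, y) = L/2
o(M, k) = -4 + k (o(M, k) = (-4 + k)/1 = (-4 + k)*1 = -4 + k)
K(E, B) = -⅖ - B/10 (K(E, B) = -(2 + ((½)*1)*B)/5 = -(2 + B/2)/5 = -⅖ - B/10)
a = 7103/34243 ≈ 0.20743
1/(a + K(0*0, o(-13, -6))) = 1/(7103/34243 + (-⅖ - (-4 - 6)/10)) = 1/(7103/34243 + (-⅖ - ⅒*(-10))) = 1/(7103/34243 + (-⅖ + 1)) = 1/(7103/34243 + ⅗) = 1/(138244/171215) = 171215/138244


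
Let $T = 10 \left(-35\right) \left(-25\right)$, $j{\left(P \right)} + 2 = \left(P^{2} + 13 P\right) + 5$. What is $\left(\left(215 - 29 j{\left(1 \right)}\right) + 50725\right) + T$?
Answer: $59197$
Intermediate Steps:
$j{\left(P \right)} = 3 + P^{2} + 13 P$ ($j{\left(P \right)} = -2 + \left(\left(P^{2} + 13 P\right) + 5\right) = -2 + \left(5 + P^{2} + 13 P\right) = 3 + P^{2} + 13 P$)
$T = 8750$ ($T = \left(-350\right) \left(-25\right) = 8750$)
$\left(\left(215 - 29 j{\left(1 \right)}\right) + 50725\right) + T = \left(\left(215 - 29 \left(3 + 1^{2} + 13 \cdot 1\right)\right) + 50725\right) + 8750 = \left(\left(215 - 29 \left(3 + 1 + 13\right)\right) + 50725\right) + 8750 = \left(\left(215 - 493\right) + 50725\right) + 8750 = \left(-278 + 50725\right) + 8750 = 50447 + 8750 = 59197$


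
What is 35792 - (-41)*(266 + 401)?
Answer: 63139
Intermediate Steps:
35792 - (-41)*(266 + 401) = 35792 - (-41)*667 = 35792 - 1*(-27347) = 35792 + 27347 = 63139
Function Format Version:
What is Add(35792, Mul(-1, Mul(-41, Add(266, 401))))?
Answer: 63139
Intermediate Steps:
Add(35792, Mul(-1, Mul(-41, Add(266, 401)))) = Add(35792, Mul(-1, Mul(-41, 667))) = Add(35792, Mul(-1, -27347)) = Add(35792, 27347) = 63139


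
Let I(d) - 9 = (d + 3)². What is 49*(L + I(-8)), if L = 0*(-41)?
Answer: 1666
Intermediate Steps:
L = 0
I(d) = 9 + (3 + d)² (I(d) = 9 + (d + 3)² = 9 + (3 + d)²)
49*(L + I(-8)) = 49*(0 + (9 + (3 - 8)²)) = 49*(0 + (9 + (-5)²)) = 49*(0 + (9 + 25)) = 49*(0 + 34) = 49*34 = 1666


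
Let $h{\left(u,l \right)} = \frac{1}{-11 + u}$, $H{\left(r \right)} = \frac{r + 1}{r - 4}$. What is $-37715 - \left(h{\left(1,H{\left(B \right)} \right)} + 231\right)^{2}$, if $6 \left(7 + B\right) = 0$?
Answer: $- \frac{9102981}{100} \approx -91030.0$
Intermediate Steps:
$B = -7$ ($B = -7 + \frac{1}{6} \cdot 0 = -7 + 0 = -7$)
$H{\left(r \right)} = \frac{1 + r}{-4 + r}$
$-37715 - \left(h{\left(1,H{\left(B \right)} \right)} + 231\right)^{2} = -37715 - \left(\frac{1}{-11 + 1} + 231\right)^{2} = -37715 - \left(\frac{1}{-10} + 231\right)^{2} = -37715 - \left(- \frac{1}{10} + 231\right)^{2} = -37715 - \left(\frac{2309}{10}\right)^{2} = -37715 - \frac{5331481}{100} = - \frac{9102981}{100}$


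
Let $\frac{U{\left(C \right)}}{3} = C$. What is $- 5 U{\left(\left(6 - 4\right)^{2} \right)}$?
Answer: $-60$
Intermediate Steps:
$U{\left(C \right)} = 3 C$
$- 5 U{\left(\left(6 - 4\right)^{2} \right)} = - 5 \cdot 3 \left(6 - 4\right)^{2} = - 5 \cdot 3 \cdot 2^{2} = - 5 \cdot 3 \cdot 4 = \left(-5\right) 12 = -60$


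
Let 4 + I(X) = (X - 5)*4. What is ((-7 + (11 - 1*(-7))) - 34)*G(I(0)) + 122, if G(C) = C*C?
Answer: -13126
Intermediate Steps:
I(X) = -24 + 4*X (I(X) = -4 + (X - 5)*4 = -4 + (-5 + X)*4 = -4 + (-20 + 4*X) = -24 + 4*X)
G(C) = C²
((-7 + (11 - 1*(-7))) - 34)*G(I(0)) + 122 = ((-7 + (11 - 1*(-7))) - 34)*(-24 + 4*0)² + 122 = ((-7 + (11 + 7)) - 34)*(-24 + 0)² + 122 = ((-7 + 18) - 34)*(-24)² + 122 = (11 - 34)*576 + 122 = -23*576 + 122 = -13248 + 122 = -13126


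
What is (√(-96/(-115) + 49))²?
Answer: 5731/115 ≈ 49.835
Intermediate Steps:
(√(-96/(-115) + 49))² = (√(-96*(-1/115) + 49))² = (√(96/115 + 49))² = (√(5731/115))² = (√659065/115)² = 5731/115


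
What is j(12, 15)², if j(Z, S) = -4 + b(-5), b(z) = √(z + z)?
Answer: (4 - I*√10)² ≈ 6.0 - 25.298*I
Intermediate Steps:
b(z) = √2*√z (b(z) = √(2*z) = √2*√z)
j(Z, S) = -4 + I*√10 (j(Z, S) = -4 + √2*√(-5) = -4 + √2*(I*√5) = -4 + I*√10)
j(12, 15)² = (-4 + I*√10)²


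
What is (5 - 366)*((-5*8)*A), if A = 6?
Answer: 86640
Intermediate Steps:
(5 - 366)*((-5*8)*A) = (5 - 366)*(-5*8*6) = -(-14440)*6 = -361*(-240) = 86640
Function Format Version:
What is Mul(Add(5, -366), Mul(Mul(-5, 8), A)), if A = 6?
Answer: 86640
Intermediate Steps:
Mul(Add(5, -366), Mul(Mul(-5, 8), A)) = Mul(Add(5, -366), Mul(Mul(-5, 8), 6)) = Mul(-361, Mul(-40, 6)) = Mul(-361, -240) = 86640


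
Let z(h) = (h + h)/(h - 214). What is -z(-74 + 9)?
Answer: -130/279 ≈ -0.46595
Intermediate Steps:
z(h) = 2*h/(-214 + h) (z(h) = (2*h)/(-214 + h) = 2*h/(-214 + h))
-z(-74 + 9) = -2*(-74 + 9)/(-214 + (-74 + 9)) = -2*(-65)/(-214 - 65) = -2*(-65)/(-279) = -2*(-65)*(-1)/279 = -1*130/279 = -130/279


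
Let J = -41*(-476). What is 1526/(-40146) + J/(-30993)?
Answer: -46154703/69124721 ≈ -0.66770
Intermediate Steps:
J = 19516
1526/(-40146) + J/(-30993) = 1526/(-40146) + 19516/(-30993) = 1526*(-1/40146) + 19516*(-1/30993) = -763/20073 - 19516/30993 = -46154703/69124721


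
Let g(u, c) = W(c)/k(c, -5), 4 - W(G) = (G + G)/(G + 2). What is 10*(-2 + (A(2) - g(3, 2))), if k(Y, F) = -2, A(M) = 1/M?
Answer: 0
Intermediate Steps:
A(M) = 1/M
W(G) = 4 - 2*G/(2 + G) (W(G) = 4 - (G + G)/(G + 2) = 4 - 2*G/(2 + G))
g(u, c) = -(4 + c)/(2 + c) (g(u, c) = (2*(4 + c)/(2 + c))/(-2) = (2*(4 + c)/(2 + c))*(-½) = -(4 + c)/(2 + c))
10*(-2 + (A(2) - g(3, 2))) = 10*(-2 + (1/2 - (-4 - 1*2)/(2 + 2))) = 10*(-2 + (½ - (-4 - 2)/4)) = 10*(-2 + (½ - (-6)/4)) = 10*(-2 + (½ - 1*(-3/2))) = 10*(-2 + (½ + 3/2)) = 10*(-2 + 2) = 10*0 = 0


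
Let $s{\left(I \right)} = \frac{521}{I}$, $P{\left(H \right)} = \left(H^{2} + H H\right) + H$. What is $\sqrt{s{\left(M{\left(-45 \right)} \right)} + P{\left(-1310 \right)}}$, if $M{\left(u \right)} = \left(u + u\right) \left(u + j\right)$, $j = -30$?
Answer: $\frac{\sqrt{694755240630}}{450} \approx 1852.3$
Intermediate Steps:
$P{\left(H \right)} = H + 2 H^{2}$ ($P{\left(H \right)} = \left(H^{2} + H^{2}\right) + H = 2 H^{2} + H = H + 2 H^{2}$)
$M{\left(u \right)} = 2 u \left(-30 + u\right)$ ($M{\left(u \right)} = \left(u + u\right) \left(u - 30\right) = 2 u \left(-30 + u\right)$)
$\sqrt{s{\left(M{\left(-45 \right)} \right)} + P{\left(-1310 \right)}} = \sqrt{\frac{521}{2 \left(-45\right) \left(-30 - 45\right)} - 1310 \left(1 + 2 \left(-1310\right)\right)} = \sqrt{\frac{521}{2 \left(-45\right) \left(-75\right)} - 1310 \left(1 - 2620\right)} = \sqrt{\frac{521}{6750} - -3430890} = \sqrt{521 \cdot \frac{1}{6750} + 3430890} = \sqrt{\frac{521}{6750} + 3430890} = \sqrt{\frac{23158508021}{6750}} = \frac{\sqrt{694755240630}}{450}$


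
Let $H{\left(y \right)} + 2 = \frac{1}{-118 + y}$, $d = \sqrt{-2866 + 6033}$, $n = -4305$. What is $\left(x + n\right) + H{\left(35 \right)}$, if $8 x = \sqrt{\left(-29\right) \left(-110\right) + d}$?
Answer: $- \frac{357482}{83} + \frac{\sqrt{3190 + \sqrt{3167}}}{8} \approx -4299.9$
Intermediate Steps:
$d = \sqrt{3167} \approx 56.276$
$H{\left(y \right)} = -2 + \frac{1}{-118 + y}$
$x = \frac{\sqrt{3190 + \sqrt{3167}}}{8}$ ($x = \frac{\sqrt{\left(-29\right) \left(-110\right) + \sqrt{3167}}}{8} = \frac{\sqrt{3190 + \sqrt{3167}}}{8} \approx 7.122$)
$\left(x + n\right) + H{\left(35 \right)} = \left(\frac{\sqrt{3190 + \sqrt{3167}}}{8} - 4305\right) + \frac{237 - 70}{-118 + 35} = \left(-4305 + \frac{\sqrt{3190 + \sqrt{3167}}}{8}\right) + \frac{237 - 70}{-83} = \left(-4305 + \frac{\sqrt{3190 + \sqrt{3167}}}{8}\right) - \frac{167}{83} = - \frac{357482}{83} + \frac{\sqrt{3190 + \sqrt{3167}}}{8}$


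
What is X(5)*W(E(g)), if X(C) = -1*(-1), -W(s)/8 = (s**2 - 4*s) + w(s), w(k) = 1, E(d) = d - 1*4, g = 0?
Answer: -264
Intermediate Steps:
E(d) = -4 + d (E(d) = d - 4 = -4 + d)
W(s) = -8 - 8*s**2 + 32*s (W(s) = -8*((s**2 - 4*s) + 1) = -8*(1 + s**2 - 4*s) = -8 - 8*s**2 + 32*s)
X(C) = 1
X(5)*W(E(g)) = 1*(-8 - 8*(-4 + 0)**2 + 32*(-4 + 0)) = 1*(-8 - 8*(-4)**2 + 32*(-4)) = 1*(-8 - 8*16 - 128) = 1*(-8 - 128 - 128) = 1*(-264) = -264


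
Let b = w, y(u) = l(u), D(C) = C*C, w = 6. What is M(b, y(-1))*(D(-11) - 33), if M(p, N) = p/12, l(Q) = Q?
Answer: 44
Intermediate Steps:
D(C) = C²
y(u) = u
b = 6
M(p, N) = p/12 (M(p, N) = p*(1/12) = p/12)
M(b, y(-1))*(D(-11) - 33) = ((1/12)*6)*((-11)² - 33) = (121 - 33)/2 = (½)*88 = 44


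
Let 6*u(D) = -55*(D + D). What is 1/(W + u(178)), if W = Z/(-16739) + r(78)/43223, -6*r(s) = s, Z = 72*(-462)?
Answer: -2170529391/7078848255835 ≈ -0.00030662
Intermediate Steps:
Z = -33264
r(s) = -s/6
W = 1437552265/723509797 (W = -33264/(-16739) - ⅙*78/43223 = -33264*(-1/16739) - 13*1/43223 = 33264/16739 - 13/43223 = 1437552265/723509797 ≈ 1.9869)
u(D) = -55*D/3 (u(D) = (-55*(D + D))/6 = (-110*D)/6 = -55*D/3)
1/(W + u(178)) = 1/(1437552265/723509797 - 55/3*178) = 1/(1437552265/723509797 - 9790/3) = 1/(-7078848255835/2170529391) = -2170529391/7078848255835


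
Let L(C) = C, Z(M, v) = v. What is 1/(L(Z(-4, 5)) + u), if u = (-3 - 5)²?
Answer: 1/69 ≈ 0.014493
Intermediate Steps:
u = 64 (u = (-8)² = 64)
1/(L(Z(-4, 5)) + u) = 1/(5 + 64) = 1/69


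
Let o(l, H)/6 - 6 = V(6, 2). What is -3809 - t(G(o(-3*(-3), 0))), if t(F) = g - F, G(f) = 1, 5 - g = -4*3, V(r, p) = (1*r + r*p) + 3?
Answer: -3825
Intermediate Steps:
V(r, p) = 3 + r + p*r (V(r, p) = (r + p*r) + 3 = 3 + r + p*r)
o(l, H) = 162 (o(l, H) = 36 + 6*(3 + 6 + 2*6) = 36 + 6*(3 + 6 + 12) = 36 + 6*21 = 36 + 126 = 162)
g = 17 (g = 5 - (-4)*3 = 5 - 1*(-12) = 5 + 12 = 17)
t(F) = 17 - F
-3809 - t(G(o(-3*(-3), 0))) = -3809 - (17 - 1*1) = -3809 - (17 - 1) = -3809 - 1*16 = -3809 - 16 = -3825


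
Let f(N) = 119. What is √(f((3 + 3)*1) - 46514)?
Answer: 3*I*√5155 ≈ 215.4*I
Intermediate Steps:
√(f((3 + 3)*1) - 46514) = √(119 - 46514) = √(-46395) = 3*I*√5155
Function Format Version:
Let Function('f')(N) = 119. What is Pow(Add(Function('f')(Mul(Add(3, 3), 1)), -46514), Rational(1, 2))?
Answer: Mul(3, I, Pow(5155, Rational(1, 2))) ≈ Mul(215.40, I)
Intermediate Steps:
Pow(Add(Function('f')(Mul(Add(3, 3), 1)), -46514), Rational(1, 2)) = Pow(Add(119, -46514), Rational(1, 2)) = Pow(-46395, Rational(1, 2)) = Mul(3, I, Pow(5155, Rational(1, 2)))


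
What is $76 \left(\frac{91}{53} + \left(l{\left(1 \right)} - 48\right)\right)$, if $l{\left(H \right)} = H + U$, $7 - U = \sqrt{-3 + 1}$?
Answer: $- \frac{154204}{53} - 76 i \sqrt{2} \approx -2909.5 - 107.48 i$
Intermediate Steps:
$U = 7 - i \sqrt{2}$ ($U = 7 - \sqrt{-3 + 1} = 7 - \sqrt{-2} = 7 - i \sqrt{2} \approx 7.0 - 1.4142 i$)
$l{\left(H \right)} = 7 + H - i \sqrt{2}$ ($l{\left(H \right)} = H + \left(7 - i \sqrt{2}\right) = 7 + H - i \sqrt{2}$)
$76 \left(\frac{91}{53} + \left(l{\left(1 \right)} - 48\right)\right) = 76 \left(\frac{91}{53} - \left(40 + i \sqrt{2}\right)\right) = 76 \left(- \frac{2029}{53} - i \sqrt{2}\right) = - \frac{154204}{53} - 76 i \sqrt{2}$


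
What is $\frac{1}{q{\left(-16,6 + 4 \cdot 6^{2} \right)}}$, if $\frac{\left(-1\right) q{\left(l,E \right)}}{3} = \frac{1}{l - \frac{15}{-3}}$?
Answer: $\frac{11}{3} \approx 3.6667$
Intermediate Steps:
$q{\left(l,E \right)} = - \frac{3}{5 + l}$ ($q{\left(l,E \right)} = - \frac{3}{l - \frac{15}{-3}} = - \frac{3}{l - -5} = - \frac{3}{l + 5} = - \frac{3}{5 + l}$)
$\frac{1}{q{\left(-16,6 + 4 \cdot 6^{2} \right)}} = \frac{1}{\left(-3\right) \frac{1}{5 - 16}} = \frac{1}{\left(-3\right) \frac{1}{-11}} = \frac{1}{\left(-3\right) \left(- \frac{1}{11}\right)} = \frac{1}{\frac{3}{11}} = \frac{11}{3}$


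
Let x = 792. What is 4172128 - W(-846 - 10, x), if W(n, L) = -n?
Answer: 4171272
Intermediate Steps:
4172128 - W(-846 - 10, x) = 4172128 - (-1)*(-846 - 10) = 4172128 - (-1)*(-856) = 4172128 - 1*856 = 4172128 - 856 = 4171272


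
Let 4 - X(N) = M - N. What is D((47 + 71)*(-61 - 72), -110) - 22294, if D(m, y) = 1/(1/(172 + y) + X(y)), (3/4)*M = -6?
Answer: -135436112/6075 ≈ -22294.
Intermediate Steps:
M = -8 (M = (4/3)*(-6) = -8)
X(N) = 12 + N (X(N) = 4 - (-8 - N) = 4 + (8 + N) = 12 + N)
D(m, y) = 1/(12 + y + 1/(172 + y)) (D(m, y) = 1/(1/(172 + y) + (12 + y)) = 1/(12 + y + 1/(172 + y)))
D((47 + 71)*(-61 - 72), -110) - 22294 = (172 - 110)/(2065 + (-110)² + 184*(-110)) - 22294 = 62/(2065 + 12100 - 20240) - 22294 = 62/(-6075) - 22294 = -1/6075*62 - 22294 = -62/6075 - 22294 = -135436112/6075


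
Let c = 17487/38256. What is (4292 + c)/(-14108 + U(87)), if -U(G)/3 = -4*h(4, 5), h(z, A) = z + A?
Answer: -54737413/178528000 ≈ -0.30660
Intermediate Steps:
c = 5829/12752 (c = 17487*(1/38256) = 5829/12752 ≈ 0.45710)
h(z, A) = A + z
U(G) = 108 (U(G) = -(-12)*(5 + 4) = -(-12)*9 = -3*(-36) = 108)
(4292 + c)/(-14108 + U(87)) = (4292 + 5829/12752)/(-14108 + 108) = (54737413/12752)/(-14000) = (54737413/12752)*(-1/14000) = -54737413/178528000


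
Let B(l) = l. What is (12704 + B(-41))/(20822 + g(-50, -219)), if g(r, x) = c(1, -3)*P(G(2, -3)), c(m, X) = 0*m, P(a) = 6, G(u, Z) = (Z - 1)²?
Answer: 12663/20822 ≈ 0.60816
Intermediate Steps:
G(u, Z) = (-1 + Z)²
c(m, X) = 0
g(r, x) = 0 (g(r, x) = 0*6 = 0)
(12704 + B(-41))/(20822 + g(-50, -219)) = (12704 - 41)/(20822 + 0) = 12663/20822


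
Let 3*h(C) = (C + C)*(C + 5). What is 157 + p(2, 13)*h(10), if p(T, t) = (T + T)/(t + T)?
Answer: 551/3 ≈ 183.67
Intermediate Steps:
p(T, t) = 2*T/(T + t) (p(T, t) = (2*T)/(T + t) = 2*T/(T + t))
h(C) = 2*C*(5 + C)/3 (h(C) = ((C + C)*(C + 5))/3 = ((2*C)*(5 + C))/3 = (2*C*(5 + C))/3 = 2*C*(5 + C)/3)
157 + p(2, 13)*h(10) = 157 + (2*2/(2 + 13))*((2/3)*10*(5 + 10)) = 157 + (2*2/15)*((2/3)*10*15) = 157 + (2*2*(1/15))*100 = 157 + (4/15)*100 = 157 + 80/3 = 551/3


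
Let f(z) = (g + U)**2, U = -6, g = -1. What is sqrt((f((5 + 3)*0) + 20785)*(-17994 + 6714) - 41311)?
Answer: I*sqrt(235048831) ≈ 15331.0*I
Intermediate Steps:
f(z) = 49 (f(z) = (-1 - 6)**2 = (-7)**2 = 49)
sqrt((f((5 + 3)*0) + 20785)*(-17994 + 6714) - 41311) = sqrt((49 + 20785)*(-17994 + 6714) - 41311) = sqrt(20834*(-11280) - 41311) = sqrt(-235007520 - 41311) = sqrt(-235048831) = I*sqrt(235048831)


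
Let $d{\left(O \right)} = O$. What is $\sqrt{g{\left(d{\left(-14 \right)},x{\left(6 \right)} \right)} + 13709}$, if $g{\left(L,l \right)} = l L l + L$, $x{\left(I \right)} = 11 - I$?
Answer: $\sqrt{13345} \approx 115.52$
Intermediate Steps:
$g{\left(L,l \right)} = L + L l^{2}$ ($g{\left(L,l \right)} = L l l + L = L l^{2} + L = L + L l^{2}$)
$\sqrt{g{\left(d{\left(-14 \right)},x{\left(6 \right)} \right)} + 13709} = \sqrt{- 14 \left(1 + \left(11 - 6\right)^{2}\right) + 13709} = \sqrt{- 14 \left(1 + 5^{2}\right) + 13709} = \sqrt{- 14 \left(1 + 25\right) + 13709} = \sqrt{\left(-14\right) 26 + 13709} = \sqrt{-364 + 13709} = \sqrt{13345}$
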